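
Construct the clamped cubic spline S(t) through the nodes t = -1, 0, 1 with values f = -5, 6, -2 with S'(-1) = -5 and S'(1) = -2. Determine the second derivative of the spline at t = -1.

78

Let M_i = S''(x_i). Step sizes h_i = 1, 1; slopes of the chords Δ_i = (y_(i+1) - y_i)/h_i = 11, -8.
  1·M_0 + 4·M_1 + 1·M_2 = 6(Δ_1 - Δ_0) = -114
Clamped end conditions give two more equations: 2h_0·M_0 + h_0·M_1 = 6(Δ_0 - S'(-1)) = 96 and h_1·M_1 + 2h_1·M_2 = 6(S'(1) - Δ_1) = 36.
Solving the tridiagonal system: M_0 = 78, M_1 = -60, M_2 = 48.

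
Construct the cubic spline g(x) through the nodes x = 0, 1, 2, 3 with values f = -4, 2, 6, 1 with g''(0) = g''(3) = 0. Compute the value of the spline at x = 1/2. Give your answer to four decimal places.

Write M_i for g''(x_i). With h_i = 1, 1, 1 and divided differences Δ_i = 6, 4, -5, the continuity of g' gives the tridiagonal system
  1·M_0 + 4·M_1 + 1·M_2 = 6(Δ_1 - Δ_0) = -12
  1·M_1 + 4·M_2 + 1·M_3 = 6(Δ_2 - Δ_1) = -54
Natural end conditions: M_0 = M_3 = 0.
Solving: M_0 = 0, M_1 = 2/5, M_2 = -68/5, M_3 = 0.
On [0, 1], g(x) = -4 + 89/15·x + 0·x² + 1/15·x³.
With x = 1/2: g(1/2) = -41/40.

-1.0250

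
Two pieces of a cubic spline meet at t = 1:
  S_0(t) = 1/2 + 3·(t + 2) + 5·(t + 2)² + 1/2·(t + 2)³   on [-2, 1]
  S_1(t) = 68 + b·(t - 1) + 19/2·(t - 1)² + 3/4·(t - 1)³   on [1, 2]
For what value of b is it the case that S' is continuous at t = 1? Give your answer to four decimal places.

S_0'(t) = 3 + 10·(t + 2) + 3/2·(t + 2)², so S_0'(1) = 93/2. On the right, S_1'(1) = b, so b = 93/2.

46.5000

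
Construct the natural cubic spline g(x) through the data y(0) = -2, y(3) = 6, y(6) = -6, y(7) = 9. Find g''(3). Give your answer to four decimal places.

Put m_i = g'' at the i-th knot. Here h = (3, 3, 1) and Δ = (8/3, -4, 15), so the interior equations h_(i-1)·m_(i-1) + 2(h_(i-1)+h_i)·m_i + h_i·m_(i+1) = 6(Δ_i − Δ_(i-1)) read
  3·m_0 + 12·m_1 + 3·m_2 = 6(Δ_1 - Δ_0) = -40
  3·m_1 + 8·m_2 + 1·m_3 = 6(Δ_2 - Δ_1) = 114
Natural end conditions: m_0 = m_3 = 0.
Forward elimination and back-substitution give m_0 = 0, m_1 = -662/87, m_2 = 496/29, m_3 = 0.

-7.6092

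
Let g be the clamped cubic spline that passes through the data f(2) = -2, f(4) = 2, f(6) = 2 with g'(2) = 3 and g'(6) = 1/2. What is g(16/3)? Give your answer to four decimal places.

Let M_i = g''(x_i). Step sizes h_i = 2, 2; slopes of the chords Δ_i = (y_(i+1) - y_i)/h_i = 2, 0.
  2·M_0 + 8·M_1 + 2·M_2 = 6(Δ_1 - Δ_0) = -12
Clamped end conditions give two more equations: 2h_0·M_0 + h_0·M_1 = 6(Δ_0 - g'(2)) = -6 and h_1·M_1 + 2h_1·M_2 = 6(g'(6) - Δ_1) = 3.
Solving: M_0 = -5/8, M_1 = -7/4, M_2 = 13/8.
On [4, 6], g(t) = 2 + 5/8·(t - 4) - 7/8·(t - 4)² + 9/32·(t - 4)³.
With (t - 4) = 4/3: g(16/3) = 35/18.

1.9444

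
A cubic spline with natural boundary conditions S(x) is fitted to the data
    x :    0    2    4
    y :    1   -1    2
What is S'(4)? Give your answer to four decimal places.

Put M_i = S'' at the i-th knot. Here h = (2, 2) and Δ = (-1, 3/2), so the interior equations h_(i-1)·M_(i-1) + 2(h_(i-1)+h_i)·M_i + h_i·M_(i+1) = 6(Δ_i − Δ_(i-1)) read
  2·M_0 + 8·M_1 + 2·M_2 = 6(Δ_1 - Δ_0) = 15
Natural end conditions: M_0 = M_2 = 0.
Solving: M_0 = 0, M_1 = 15/8, M_2 = 0.
On [2, 4], S'(x) = b_1 + 2c_1·(x - 2) + 3d_1·(x - 2)² with b_1 = Δ_1 - h_1(2M_1 + M_2)/6 = 1/4, c_1 = M_1/2 = 15/16, d_1 = (M_2 - M_1)/(6h_1) = -5/32. So S'(4) = 17/8.

2.1250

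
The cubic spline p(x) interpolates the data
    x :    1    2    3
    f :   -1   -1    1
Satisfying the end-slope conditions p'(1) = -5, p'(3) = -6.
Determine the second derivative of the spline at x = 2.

7

Put M_i = p'' at the i-th knot. Here h = (1, 1) and Δ = (0, 2), so the interior equations h_(i-1)·M_(i-1) + 2(h_(i-1)+h_i)·M_i + h_i·M_(i+1) = 6(Δ_i − Δ_(i-1)) read
  1·M_0 + 4·M_1 + 1·M_2 = 6(Δ_1 - Δ_0) = 12
Clamped end conditions give two more equations: 2h_0·M_0 + h_0·M_1 = 6(Δ_0 - p'(1)) = 30 and h_1·M_1 + 2h_1·M_2 = 6(p'(3) - Δ_1) = -48.
Hence M_0 = 23/2, M_1 = 7, M_2 = -55/2.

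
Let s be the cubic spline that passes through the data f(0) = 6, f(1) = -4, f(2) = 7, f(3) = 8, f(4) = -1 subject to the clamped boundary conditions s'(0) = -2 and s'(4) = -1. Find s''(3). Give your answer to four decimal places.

Write m_i for s''(x_i). With h_i = 1, 1, 1, 1 and divided differences Δ_i = -10, 11, 1, -9, the continuity of s' gives the tridiagonal system
  1·m_0 + 4·m_1 + 1·m_2 = 6(Δ_1 - Δ_0) = 126
  1·m_1 + 4·m_2 + 1·m_3 = 6(Δ_2 - Δ_1) = -60
  1·m_2 + 4·m_3 + 1·m_4 = 6(Δ_3 - Δ_2) = -60
Clamped end conditions give two more equations: 2h_0·m_0 + h_0·m_1 = 6(Δ_0 - s'(0)) = -48 and h_3·m_3 + 2h_3·m_4 = 6(s'(4) - Δ_3) = 48.
Hence m_0 = -341/7, m_1 = 346/7, m_2 = -23, m_3 = -122/7, m_4 = 229/7.

-17.4286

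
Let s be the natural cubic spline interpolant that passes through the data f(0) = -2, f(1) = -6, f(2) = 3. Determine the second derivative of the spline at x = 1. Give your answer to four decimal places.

19.5000

Let M_i = s''(x_i). Step sizes h_i = 1, 1; slopes of the chords Δ_i = (y_(i+1) - y_i)/h_i = -4, 9.
  1·M_0 + 4·M_1 + 1·M_2 = 6(Δ_1 - Δ_0) = 78
Natural end conditions: M_0 = M_2 = 0.
Hence M_0 = 0, M_1 = 39/2, M_2 = 0.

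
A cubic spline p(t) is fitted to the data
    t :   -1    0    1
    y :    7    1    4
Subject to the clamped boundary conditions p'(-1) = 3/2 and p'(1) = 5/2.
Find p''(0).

26

Put M_i = p'' at the i-th knot. Here h = (1, 1) and Δ = (-6, 3), so the interior equations h_(i-1)·M_(i-1) + 2(h_(i-1)+h_i)·M_i + h_i·M_(i+1) = 6(Δ_i − Δ_(i-1)) read
  1·M_0 + 4·M_1 + 1·M_2 = 6(Δ_1 - Δ_0) = 54
Clamped end conditions give two more equations: 2h_0·M_0 + h_0·M_1 = 6(Δ_0 - p'(-1)) = -45 and h_1·M_1 + 2h_1·M_2 = 6(p'(1) - Δ_1) = -3.
Hence M_0 = -71/2, M_1 = 26, M_2 = -29/2.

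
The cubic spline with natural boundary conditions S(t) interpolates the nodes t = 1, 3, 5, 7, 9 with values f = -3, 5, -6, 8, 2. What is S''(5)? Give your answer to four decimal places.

Write σ_i for S''(x_i). With h_i = 2, 2, 2, 2 and divided differences Δ_i = 4, -11/2, 7, -3, the continuity of S' gives the tridiagonal system
  2·σ_0 + 8·σ_1 + 2·σ_2 = 6(Δ_1 - Δ_0) = -57
  2·σ_1 + 8·σ_2 + 2·σ_3 = 6(Δ_2 - Δ_1) = 75
  2·σ_2 + 8·σ_3 + 2·σ_4 = 6(Δ_3 - Δ_2) = -60
Natural end conditions: σ_0 = σ_4 = 0.
Solving: σ_0 = 0, σ_1 = -1215/112, σ_2 = 417/28, σ_3 = -1257/112, σ_4 = 0.

14.8929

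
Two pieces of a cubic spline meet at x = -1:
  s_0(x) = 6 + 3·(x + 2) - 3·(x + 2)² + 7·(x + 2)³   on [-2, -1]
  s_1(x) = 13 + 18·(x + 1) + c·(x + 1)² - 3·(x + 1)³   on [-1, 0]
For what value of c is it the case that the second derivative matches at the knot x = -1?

s_0''(x) = -6 + 42·(x + 2), so s_0''(-1) = 36. On the right, s_1''(-1) = 2c, so c = 18.

18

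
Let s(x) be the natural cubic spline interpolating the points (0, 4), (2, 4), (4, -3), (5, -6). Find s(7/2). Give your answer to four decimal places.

-1.1094

Write m_i for s''(x_i). With h_i = 2, 2, 1 and divided differences Δ_i = 0, -7/2, -3, the continuity of s' gives the tridiagonal system
  2·m_0 + 8·m_1 + 2·m_2 = 6(Δ_1 - Δ_0) = -21
  2·m_1 + 6·m_2 + 1·m_3 = 6(Δ_2 - Δ_1) = 3
Natural end conditions: m_0 = m_3 = 0.
Hence m_0 = 0, m_1 = -3, m_2 = 3/2, m_3 = 0.
On [2, 4], s(x) = 4 - 2·(x - 2) - 3/2·(x - 2)² + 3/8·(x - 2)³.
With (x - 2) = 3/2: s(7/2) = -71/64.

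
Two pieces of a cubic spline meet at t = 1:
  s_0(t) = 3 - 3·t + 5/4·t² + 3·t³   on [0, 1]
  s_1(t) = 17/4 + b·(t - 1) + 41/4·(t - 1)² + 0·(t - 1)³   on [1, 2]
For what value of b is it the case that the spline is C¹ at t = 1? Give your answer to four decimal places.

s_0'(t) = -3 + 5/2·t + 9·t², so s_0'(1) = 17/2. On the right, s_1'(1) = b, so b = 17/2.

8.5000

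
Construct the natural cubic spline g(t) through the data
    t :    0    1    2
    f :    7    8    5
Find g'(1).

Write σ_i for g''(x_i). With h_i = 1, 1 and divided differences Δ_i = 1, -3, the continuity of g' gives the tridiagonal system
  1·σ_0 + 4·σ_1 + 1·σ_2 = 6(Δ_1 - Δ_0) = -24
Natural end conditions: σ_0 = σ_2 = 0.
Forward elimination and back-substitution give σ_0 = 0, σ_1 = -6, σ_2 = 0.
On [1, 2], g'(t) = b_1 + 2c_1·(t - 1) + 3d_1·(t - 1)² with b_1 = Δ_1 - h_1(2σ_1 + σ_2)/6 = -1, c_1 = σ_1/2 = -3, d_1 = (σ_2 - σ_1)/(6h_1) = 1. So g'(1) = -1.

-1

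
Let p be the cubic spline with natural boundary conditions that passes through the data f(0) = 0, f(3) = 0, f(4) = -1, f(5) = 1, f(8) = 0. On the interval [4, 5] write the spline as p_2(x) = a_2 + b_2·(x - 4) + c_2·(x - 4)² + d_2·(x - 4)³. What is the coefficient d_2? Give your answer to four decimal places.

-1.3167

Write σ_i for p''(x_i). With h_i = 3, 1, 1, 3 and divided differences Δ_i = 0, -1, 2, -1/3, the continuity of p' gives the tridiagonal system
  3·σ_0 + 8·σ_1 + 1·σ_2 = 6(Δ_1 - Δ_0) = -6
  1·σ_1 + 4·σ_2 + 1·σ_3 = 6(Δ_2 - Δ_1) = 18
  1·σ_2 + 8·σ_3 + 3·σ_4 = 6(Δ_3 - Δ_2) = -14
Natural end conditions: σ_0 = σ_4 = 0.
Hence σ_0 = 0, σ_1 = -43/30, σ_2 = 82/15, σ_3 = -73/30, σ_4 = 0.
On [4, 5], with p_2(x) = a_2 + b_2·(x - 4) + c_2·(x - 4)² + d_2·(x - 4)³: c_2 = σ_2/2 = 41/15, d_2 = (σ_3 - σ_2)/(6h_2) = -79/60, b_2 = Δ_2 - h_2(2σ_2 + σ_3)/6 = 7/12.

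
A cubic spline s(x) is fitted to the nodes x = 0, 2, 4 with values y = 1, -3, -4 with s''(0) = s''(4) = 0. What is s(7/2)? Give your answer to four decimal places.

Let m_i = s''(x_i). Step sizes h_i = 2, 2; slopes of the chords Δ_i = (y_(i+1) - y_i)/h_i = -2, -1/2.
  2·m_0 + 8·m_1 + 2·m_2 = 6(Δ_1 - Δ_0) = 9
Natural end conditions: m_0 = m_2 = 0.
Solving: m_0 = 0, m_1 = 9/8, m_2 = 0.
On [2, 4], s(x) = -3 - 5/4·(x - 2) + 9/16·(x - 2)² - 3/32·(x - 2)³.
With (x - 2) = 3/2: s(7/2) = -1005/256.

-3.9258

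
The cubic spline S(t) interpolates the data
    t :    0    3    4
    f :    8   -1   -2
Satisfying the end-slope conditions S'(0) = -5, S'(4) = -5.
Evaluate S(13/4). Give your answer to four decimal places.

Write σ_i for S''(x_i). With h_i = 3, 1 and divided differences Δ_i = -3, -1, the continuity of S' gives the tridiagonal system
  3·σ_0 + 8·σ_1 + 1·σ_2 = 6(Δ_1 - Δ_0) = 12
Clamped end conditions give two more equations: 2h_0·σ_0 + h_0·σ_1 = 6(Δ_0 - S'(0)) = 12 and h_1·σ_1 + 2h_1·σ_2 = 6(S'(4) - Δ_1) = -24.
Solving the tridiagonal system: σ_0 = 1/2, σ_1 = 3, σ_2 = -27/2.
On [3, 4], S(t) = -1 + 1/4·(t - 3) + 3/2·(t - 3)² - 11/4·(t - 3)³.
With (t - 3) = 1/4: S(13/4) = -227/256.

-0.8867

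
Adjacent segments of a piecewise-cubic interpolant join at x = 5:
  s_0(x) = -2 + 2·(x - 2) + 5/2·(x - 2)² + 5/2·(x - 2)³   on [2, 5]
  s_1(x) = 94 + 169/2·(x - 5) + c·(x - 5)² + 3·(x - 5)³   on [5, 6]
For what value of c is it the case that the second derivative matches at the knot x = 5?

s_0''(x) = 5 + 15·(x - 2), so s_0''(5) = 50. On the right, s_1''(5) = 2c, so c = 25.

25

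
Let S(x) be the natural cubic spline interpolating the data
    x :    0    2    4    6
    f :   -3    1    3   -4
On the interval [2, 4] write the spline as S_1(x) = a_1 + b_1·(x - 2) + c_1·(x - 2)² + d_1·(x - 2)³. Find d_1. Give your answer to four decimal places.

-0.2917

Let σ_i = S''(x_i). Step sizes h_i = 2, 2, 2; slopes of the chords Δ_i = (y_(i+1) - y_i)/h_i = 2, 1, -7/2.
  2·σ_0 + 8·σ_1 + 2·σ_2 = 6(Δ_1 - Δ_0) = -6
  2·σ_1 + 8·σ_2 + 2·σ_3 = 6(Δ_2 - Δ_1) = -27
Natural end conditions: σ_0 = σ_3 = 0.
Solving: σ_0 = 0, σ_1 = 1/10, σ_2 = -17/5, σ_3 = 0.
On [2, 4], with S_1(x) = a_1 + b_1·(x - 2) + c_1·(x - 2)² + d_1·(x - 2)³: c_1 = σ_1/2 = 1/20, d_1 = (σ_2 - σ_1)/(6h_1) = -7/24, b_1 = Δ_1 - h_1(2σ_1 + σ_2)/6 = 31/15.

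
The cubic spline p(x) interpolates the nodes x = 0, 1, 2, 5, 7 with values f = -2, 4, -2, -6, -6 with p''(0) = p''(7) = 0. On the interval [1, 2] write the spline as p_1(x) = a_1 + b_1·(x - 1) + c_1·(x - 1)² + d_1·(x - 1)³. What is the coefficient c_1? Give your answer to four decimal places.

-9.7956

Write M_i for p''(x_i). With h_i = 1, 1, 3, 2 and divided differences Δ_i = 6, -6, -4/3, 0, the continuity of p' gives the tridiagonal system
  1·M_0 + 4·M_1 + 1·M_2 = 6(Δ_1 - Δ_0) = -72
  1·M_1 + 8·M_2 + 3·M_3 = 6(Δ_2 - Δ_1) = 28
  3·M_2 + 10·M_3 + 2·M_4 = 6(Δ_3 - Δ_2) = 8
Natural end conditions: M_0 = M_4 = 0.
Hence M_0 = 0, M_1 = -2684/137, M_2 = 872/137, M_3 = -152/137, M_4 = 0.
On [1, 2], with p_1(x) = a_1 + b_1·(x - 1) + c_1·(x - 1)² + d_1·(x - 1)³: c_1 = M_1/2 = -1342/137, d_1 = (M_2 - M_1)/(6h_1) = 1778/411, b_1 = Δ_1 - h_1(2M_1 + M_2)/6 = -218/411.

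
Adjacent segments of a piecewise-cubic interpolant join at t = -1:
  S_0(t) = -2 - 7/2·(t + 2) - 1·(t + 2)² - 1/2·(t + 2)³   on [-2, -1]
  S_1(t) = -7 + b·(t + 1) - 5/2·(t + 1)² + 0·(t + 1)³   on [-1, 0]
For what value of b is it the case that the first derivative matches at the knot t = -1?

S_0'(t) = -7/2 - 2·(t + 2) - 3/2·(t + 2)², so S_0'(-1) = -7. On the right, S_1'(-1) = b, so b = -7.

-7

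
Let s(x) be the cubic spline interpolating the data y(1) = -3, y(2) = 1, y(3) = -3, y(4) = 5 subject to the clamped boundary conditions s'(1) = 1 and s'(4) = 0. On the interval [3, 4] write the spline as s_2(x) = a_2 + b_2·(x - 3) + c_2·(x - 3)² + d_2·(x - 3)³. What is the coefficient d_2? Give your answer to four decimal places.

-12.7333

Let M_i = s''(x_i). Step sizes h_i = 1, 1, 1; slopes of the chords Δ_i = (y_(i+1) - y_i)/h_i = 4, -4, 8.
  1·M_0 + 4·M_1 + 1·M_2 = 6(Δ_1 - Δ_0) = -48
  1·M_1 + 4·M_2 + 1·M_3 = 6(Δ_2 - Δ_1) = 72
Clamped end conditions give two more equations: 2h_0·M_0 + h_0·M_1 = 6(Δ_0 - s'(1)) = 18 and h_2·M_2 + 2h_2·M_3 = 6(s'(4) - Δ_2) = -48.
Solving: M_0 = 332/15, M_1 = -394/15, M_2 = 524/15, M_3 = -622/15.
On [3, 4], with s_2(x) = a_2 + b_2·(x - 3) + c_2·(x - 3)² + d_2·(x - 3)³: c_2 = M_2/2 = 262/15, d_2 = (M_3 - M_2)/(6h_2) = -191/15, b_2 = Δ_2 - h_2(2M_2 + M_3)/6 = 49/15.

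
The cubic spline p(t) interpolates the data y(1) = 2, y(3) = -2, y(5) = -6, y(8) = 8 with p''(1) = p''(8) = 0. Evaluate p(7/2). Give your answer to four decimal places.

-3.4276

Put σ_i = p'' at the i-th knot. Here h = (2, 2, 3) and Δ = (-2, -2, 14/3), so the interior equations h_(i-1)·σ_(i-1) + 2(h_(i-1)+h_i)·σ_i + h_i·σ_(i+1) = 6(Δ_i − Δ_(i-1)) read
  2·σ_0 + 8·σ_1 + 2·σ_2 = 6(Δ_1 - Δ_0) = 0
  2·σ_1 + 10·σ_2 + 3·σ_3 = 6(Δ_2 - Δ_1) = 40
Natural end conditions: σ_0 = σ_3 = 0.
Solving the tridiagonal system: σ_0 = 0, σ_1 = -20/19, σ_2 = 80/19, σ_3 = 0.
On [3, 5], p(t) = -2 - 154/57·(t - 3) - 10/19·(t - 3)² + 25/57·(t - 3)³.
With (t - 3) = 1/2: p(7/2) = -521/152.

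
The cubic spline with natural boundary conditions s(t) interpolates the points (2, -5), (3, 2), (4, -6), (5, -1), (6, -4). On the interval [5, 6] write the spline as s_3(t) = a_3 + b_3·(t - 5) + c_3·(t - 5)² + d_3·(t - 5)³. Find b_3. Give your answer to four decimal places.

3.6786

Put M_i = s'' at the i-th knot. Here h = (1, 1, 1, 1) and Δ = (7, -8, 5, -3), so the interior equations h_(i-1)·M_(i-1) + 2(h_(i-1)+h_i)·M_i + h_i·M_(i+1) = 6(Δ_i − Δ_(i-1)) read
  1·M_0 + 4·M_1 + 1·M_2 = 6(Δ_1 - Δ_0) = -90
  1·M_1 + 4·M_2 + 1·M_3 = 6(Δ_2 - Δ_1) = 78
  1·M_2 + 4·M_3 + 1·M_4 = 6(Δ_3 - Δ_2) = -48
Natural end conditions: M_0 = M_4 = 0.
Hence M_0 = 0, M_1 = -855/28, M_2 = 225/7, M_3 = -561/28, M_4 = 0.
On [5, 6], with s_3(t) = a_3 + b_3·(t - 5) + c_3·(t - 5)² + d_3·(t - 5)³: c_3 = M_3/2 = -561/56, d_3 = (M_4 - M_3)/(6h_3) = 187/56, b_3 = Δ_3 - h_3(2M_3 + M_4)/6 = 103/28.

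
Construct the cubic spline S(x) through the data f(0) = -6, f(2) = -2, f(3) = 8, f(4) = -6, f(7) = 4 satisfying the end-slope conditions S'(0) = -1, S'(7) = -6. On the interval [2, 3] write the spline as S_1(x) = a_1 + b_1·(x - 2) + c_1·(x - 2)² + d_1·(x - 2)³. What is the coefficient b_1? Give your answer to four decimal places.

Let σ_i = S''(x_i). Step sizes h_i = 2, 1, 1, 3; slopes of the chords Δ_i = (y_(i+1) - y_i)/h_i = 2, 10, -14, 10/3.
  2·σ_0 + 6·σ_1 + 1·σ_2 = 6(Δ_1 - Δ_0) = 48
  1·σ_1 + 4·σ_2 + 1·σ_3 = 6(Δ_2 - Δ_1) = -144
  1·σ_2 + 8·σ_3 + 3·σ_4 = 6(Δ_3 - Δ_2) = 104
Clamped end conditions give two more equations: 2h_0·σ_0 + h_0·σ_1 = 6(Δ_0 - S'(0)) = 18 and h_3·σ_3 + 2h_3·σ_4 = 6(S'(7) - Δ_3) = -56.
Forward elimination and back-substitution give σ_0 = -651/158, σ_1 = 1362/79, σ_2 = -3729/79, σ_3 = 2178/79, σ_4 = -5479/237.
On [2, 3], with S_1(x) = a_1 + b_1·(x - 2) + c_1·(x - 2)² + d_1·(x - 2)³: c_1 = σ_1/2 = 681/79, d_1 = (σ_2 - σ_1)/(6h_1) = -1697/158, b_1 = Δ_1 - h_1(2σ_1 + σ_2)/6 = 1915/158.

12.1203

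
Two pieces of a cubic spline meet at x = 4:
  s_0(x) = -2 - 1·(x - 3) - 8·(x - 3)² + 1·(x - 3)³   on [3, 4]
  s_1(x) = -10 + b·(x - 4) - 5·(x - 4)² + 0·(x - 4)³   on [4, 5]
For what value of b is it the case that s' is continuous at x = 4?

-14

s_0'(x) = -1 - 16·(x - 3) + 3·(x - 3)², so s_0'(4) = -14. On the right, s_1'(4) = b, so b = -14.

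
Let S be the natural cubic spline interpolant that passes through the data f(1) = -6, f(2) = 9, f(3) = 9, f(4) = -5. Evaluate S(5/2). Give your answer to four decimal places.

11.1750

Put M_i = S'' at the i-th knot. Here h = (1, 1, 1) and Δ = (15, 0, -14), so the interior equations h_(i-1)·M_(i-1) + 2(h_(i-1)+h_i)·M_i + h_i·M_(i+1) = 6(Δ_i − Δ_(i-1)) read
  1·M_0 + 4·M_1 + 1·M_2 = 6(Δ_1 - Δ_0) = -90
  1·M_1 + 4·M_2 + 1·M_3 = 6(Δ_2 - Δ_1) = -84
Natural end conditions: M_0 = M_3 = 0.
Solving the tridiagonal system: M_0 = 0, M_1 = -92/5, M_2 = -82/5, M_3 = 0.
On [2, 3], S(x) = 9 + 133/15·(x - 2) - 46/5·(x - 2)² + 1/3·(x - 2)³.
With (x - 2) = 1/2: S(5/2) = 447/40.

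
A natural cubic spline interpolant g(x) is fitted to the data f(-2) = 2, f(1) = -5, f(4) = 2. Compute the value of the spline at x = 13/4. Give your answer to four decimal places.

Let M_i = g''(x_i). Step sizes h_i = 3, 3; slopes of the chords Δ_i = (y_(i+1) - y_i)/h_i = -7/3, 7/3.
  3·M_0 + 12·M_1 + 3·M_2 = 6(Δ_1 - Δ_0) = 28
Natural end conditions: M_0 = M_2 = 0.
Solving: M_0 = 0, M_1 = 7/3, M_2 = 0.
On [1, 4], g(x) = -5 + 0·(x - 1) + 7/6·(x - 1)² - 7/54·(x - 1)³.
With (x - 1) = 9/4: g(13/4) = -73/128.

-0.5703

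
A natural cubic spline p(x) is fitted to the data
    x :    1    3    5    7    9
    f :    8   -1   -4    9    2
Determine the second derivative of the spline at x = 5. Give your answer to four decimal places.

8.3571

Let M_i = p''(x_i). Step sizes h_i = 2, 2, 2, 2; slopes of the chords Δ_i = (y_(i+1) - y_i)/h_i = -9/2, -3/2, 13/2, -7/2.
  2·M_0 + 8·M_1 + 2·M_2 = 6(Δ_1 - Δ_0) = 18
  2·M_1 + 8·M_2 + 2·M_3 = 6(Δ_2 - Δ_1) = 48
  2·M_2 + 8·M_3 + 2·M_4 = 6(Δ_3 - Δ_2) = -60
Natural end conditions: M_0 = M_4 = 0.
Solving the tridiagonal system: M_0 = 0, M_1 = 9/56, M_2 = 117/14, M_3 = -537/56, M_4 = 0.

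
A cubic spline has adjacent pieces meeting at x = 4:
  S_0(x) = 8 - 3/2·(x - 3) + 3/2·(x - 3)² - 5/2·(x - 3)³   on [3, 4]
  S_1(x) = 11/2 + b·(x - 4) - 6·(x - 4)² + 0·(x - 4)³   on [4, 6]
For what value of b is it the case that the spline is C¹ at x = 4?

-6

S_0'(x) = -3/2 + 3·(x - 3) - 15/2·(x - 3)², so S_0'(4) = -6. On the right, S_1'(4) = b, so b = -6.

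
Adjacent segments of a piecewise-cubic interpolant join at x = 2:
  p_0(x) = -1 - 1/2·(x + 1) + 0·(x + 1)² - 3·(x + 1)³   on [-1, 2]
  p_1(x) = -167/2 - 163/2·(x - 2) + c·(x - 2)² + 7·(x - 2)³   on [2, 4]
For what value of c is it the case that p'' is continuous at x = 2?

-27

p_0''(x) = 0 - 18·(x + 1), so p_0''(2) = -54. On the right, p_1''(2) = 2c, so c = -27.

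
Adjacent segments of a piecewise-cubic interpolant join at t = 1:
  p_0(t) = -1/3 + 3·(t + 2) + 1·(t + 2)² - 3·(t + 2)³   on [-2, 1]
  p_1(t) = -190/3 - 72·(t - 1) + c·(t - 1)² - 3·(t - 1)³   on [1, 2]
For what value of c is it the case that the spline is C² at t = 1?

p_0''(t) = 2 - 18·(t + 2), so p_0''(1) = -52. On the right, p_1''(1) = 2c, so c = -26.

-26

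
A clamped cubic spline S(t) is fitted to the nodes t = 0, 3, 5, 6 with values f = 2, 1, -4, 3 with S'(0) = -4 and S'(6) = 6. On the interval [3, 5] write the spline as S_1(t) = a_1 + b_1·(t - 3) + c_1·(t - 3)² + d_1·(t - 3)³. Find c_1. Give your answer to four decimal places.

Put m_i = S'' at the i-th knot. Here h = (3, 2, 1) and Δ = (-1/3, -5/2, 7), so the interior equations h_(i-1)·m_(i-1) + 2(h_(i-1)+h_i)·m_i + h_i·m_(i+1) = 6(Δ_i − Δ_(i-1)) read
  3·m_0 + 10·m_1 + 2·m_2 = 6(Δ_1 - Δ_0) = -13
  2·m_1 + 6·m_2 + 1·m_3 = 6(Δ_2 - Δ_1) = 57
Clamped end conditions give two more equations: 2h_0·m_0 + h_0·m_1 = 6(Δ_0 - S'(0)) = 22 and h_2·m_2 + 2h_2·m_3 = 6(S'(6) - Δ_2) = -6.
Hence m_0 = 377/57, m_1 = -112/19, m_2 = 248/19, m_3 = -181/19.
On [3, 5], with S_1(t) = a_1 + b_1·(t - 3) + c_1·(t - 3)² + d_1·(t - 3)³: c_1 = m_1/2 = -56/19, d_1 = (m_2 - m_1)/(6h_1) = 30/19, b_1 = Δ_1 - h_1(2m_1 + m_2)/6 = -111/38.

-2.9474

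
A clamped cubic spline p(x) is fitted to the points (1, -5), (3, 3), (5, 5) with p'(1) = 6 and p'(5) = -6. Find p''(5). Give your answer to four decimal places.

-11.2500

Put σ_i = p'' at the i-th knot. Here h = (2, 2) and Δ = (4, 1), so the interior equations h_(i-1)·σ_(i-1) + 2(h_(i-1)+h_i)·σ_i + h_i·σ_(i+1) = 6(Δ_i − Δ_(i-1)) read
  2·σ_0 + 8·σ_1 + 2·σ_2 = 6(Δ_1 - Δ_0) = -18
Clamped end conditions give two more equations: 2h_0·σ_0 + h_0·σ_1 = 6(Δ_0 - p'(1)) = -12 and h_1·σ_1 + 2h_1·σ_2 = 6(p'(5) - Δ_1) = -42.
Solving: σ_0 = -15/4, σ_1 = 3/2, σ_2 = -45/4.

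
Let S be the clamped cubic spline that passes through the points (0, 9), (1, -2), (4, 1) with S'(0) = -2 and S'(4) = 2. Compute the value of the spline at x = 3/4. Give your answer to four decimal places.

With M_i denoting the second derivative at x_i, h_i = 1, 3, and Δ_i = (y_(i+1) − y_i)/h_i = -11, 1:
  1·M_0 + 8·M_1 + 3·M_2 = 6(Δ_1 - Δ_0) = 72
Clamped end conditions give two more equations: 2h_0·M_0 + h_0·M_1 = 6(Δ_0 - S'(0)) = -54 and h_1·M_1 + 2h_1·M_2 = 6(S'(4) - Δ_1) = 6.
Solving the tridiagonal system: M_0 = -35, M_1 = 16, M_2 = -7.
On [0, 1], S(x) = 9 - 2·x - 35/2·x² + 17/2·x³.
With x = 3/4: S(3/4) = 159/128.

1.2422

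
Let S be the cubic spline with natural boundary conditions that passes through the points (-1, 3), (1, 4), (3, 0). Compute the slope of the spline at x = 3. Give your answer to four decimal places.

-2.6250

Put σ_i = S'' at the i-th knot. Here h = (2, 2) and Δ = (1/2, -2), so the interior equations h_(i-1)·σ_(i-1) + 2(h_(i-1)+h_i)·σ_i + h_i·σ_(i+1) = 6(Δ_i − Δ_(i-1)) read
  2·σ_0 + 8·σ_1 + 2·σ_2 = 6(Δ_1 - Δ_0) = -15
Natural end conditions: σ_0 = σ_2 = 0.
Forward elimination and back-substitution give σ_0 = 0, σ_1 = -15/8, σ_2 = 0.
On [1, 3], S'(x) = b_1 + 2c_1·(x - 1) + 3d_1·(x - 1)² with b_1 = Δ_1 - h_1(2σ_1 + σ_2)/6 = -3/4, c_1 = σ_1/2 = -15/16, d_1 = (σ_2 - σ_1)/(6h_1) = 5/32. So S'(3) = -21/8.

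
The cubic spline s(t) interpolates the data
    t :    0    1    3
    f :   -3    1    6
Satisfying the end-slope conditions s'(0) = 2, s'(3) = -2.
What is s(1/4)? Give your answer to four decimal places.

-2.3242

Write M_i for s''(x_i). With h_i = 1, 2 and divided differences Δ_i = 4, 5/2, the continuity of s' gives the tridiagonal system
  1·M_0 + 6·M_1 + 2·M_2 = 6(Δ_1 - Δ_0) = -9
Clamped end conditions give two more equations: 2h_0·M_0 + h_0·M_1 = 6(Δ_0 - s'(0)) = 12 and h_1·M_1 + 2h_1·M_2 = 6(s'(3) - Δ_1) = -27.
Forward elimination and back-substitution give M_0 = 37/6, M_1 = -1/3, M_2 = -79/12.
On [0, 1], s(t) = -3 + 2·t + 37/12·t² - 13/12·t³.
With t = 1/4: s(1/4) = -595/256.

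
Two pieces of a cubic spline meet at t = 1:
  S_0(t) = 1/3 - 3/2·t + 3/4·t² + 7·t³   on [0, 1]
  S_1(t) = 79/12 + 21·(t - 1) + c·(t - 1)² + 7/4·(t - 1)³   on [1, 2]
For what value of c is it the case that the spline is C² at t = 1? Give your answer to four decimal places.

21.7500

S_0''(t) = 3/2 + 42·t, so S_0''(1) = 87/2. On the right, S_1''(1) = 2c, so c = 87/4.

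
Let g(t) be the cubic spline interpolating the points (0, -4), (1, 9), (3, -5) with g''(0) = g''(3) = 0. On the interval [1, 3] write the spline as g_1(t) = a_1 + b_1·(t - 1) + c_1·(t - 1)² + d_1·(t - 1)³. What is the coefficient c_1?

-10

Put M_i = g'' at the i-th knot. Here h = (1, 2) and Δ = (13, -7), so the interior equations h_(i-1)·M_(i-1) + 2(h_(i-1)+h_i)·M_i + h_i·M_(i+1) = 6(Δ_i − Δ_(i-1)) read
  1·M_0 + 6·M_1 + 2·M_2 = 6(Δ_1 - Δ_0) = -120
Natural end conditions: M_0 = M_2 = 0.
Solving: M_0 = 0, M_1 = -20, M_2 = 0.
On [1, 3], with g_1(t) = a_1 + b_1·(t - 1) + c_1·(t - 1)² + d_1·(t - 1)³: c_1 = M_1/2 = -10, d_1 = (M_2 - M_1)/(6h_1) = 5/3, b_1 = Δ_1 - h_1(2M_1 + M_2)/6 = 19/3.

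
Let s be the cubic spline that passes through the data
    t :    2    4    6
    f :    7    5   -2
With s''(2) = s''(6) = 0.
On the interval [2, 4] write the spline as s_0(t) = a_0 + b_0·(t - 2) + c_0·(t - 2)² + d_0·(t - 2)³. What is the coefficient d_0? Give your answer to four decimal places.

With m_i denoting the second derivative at x_i, h_i = 2, 2, and Δ_i = (y_(i+1) − y_i)/h_i = -1, -7/2:
  2·m_0 + 8·m_1 + 2·m_2 = 6(Δ_1 - Δ_0) = -15
Natural end conditions: m_0 = m_2 = 0.
Solving: m_0 = 0, m_1 = -15/8, m_2 = 0.
On [2, 4], with s_0(t) = a_0 + b_0·(t - 2) + c_0·(t - 2)² + d_0·(t - 2)³: c_0 = m_0/2 = 0, d_0 = (m_1 - m_0)/(6h_0) = -5/32, b_0 = Δ_0 - h_0(2m_0 + m_1)/6 = -3/8.

-0.1563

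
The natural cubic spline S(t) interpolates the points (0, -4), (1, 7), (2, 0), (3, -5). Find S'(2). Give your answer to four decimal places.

Let M_i = S''(x_i). Step sizes h_i = 1, 1, 1; slopes of the chords Δ_i = (y_(i+1) - y_i)/h_i = 11, -7, -5.
  1·M_0 + 4·M_1 + 1·M_2 = 6(Δ_1 - Δ_0) = -108
  1·M_1 + 4·M_2 + 1·M_3 = 6(Δ_2 - Δ_1) = 12
Natural end conditions: M_0 = M_3 = 0.
Hence M_0 = 0, M_1 = -148/5, M_2 = 52/5, M_3 = 0.
On [2, 3], S'(t) = b_2 + 2c_2·(t - 2) + 3d_2·(t - 2)² with b_2 = Δ_2 - h_2(2M_2 + M_3)/6 = -127/15, c_2 = M_2/2 = 26/5, d_2 = (M_3 - M_2)/(6h_2) = -26/15. So S'(2) = -127/15.

-8.4667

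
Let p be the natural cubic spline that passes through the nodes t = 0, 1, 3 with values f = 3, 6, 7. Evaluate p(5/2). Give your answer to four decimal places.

7.1406

With σ_i denoting the second derivative at x_i, h_i = 1, 2, and Δ_i = (y_(i+1) − y_i)/h_i = 3, 1/2:
  1·σ_0 + 6·σ_1 + 2·σ_2 = 6(Δ_1 - Δ_0) = -15
Natural end conditions: σ_0 = σ_2 = 0.
Solving the tridiagonal system: σ_0 = 0, σ_1 = -5/2, σ_2 = 0.
On [1, 3], p(t) = 6 + 13/6·(t - 1) - 5/4·(t - 1)² + 5/24·(t - 1)³.
With (t - 1) = 3/2: p(5/2) = 457/64.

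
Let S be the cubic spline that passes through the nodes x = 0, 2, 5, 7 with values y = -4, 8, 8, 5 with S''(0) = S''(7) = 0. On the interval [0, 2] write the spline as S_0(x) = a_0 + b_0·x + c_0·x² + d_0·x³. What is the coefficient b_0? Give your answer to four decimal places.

7.2198

Put m_i = S'' at the i-th knot. Here h = (2, 3, 2) and Δ = (6, 0, -3/2), so the interior equations h_(i-1)·m_(i-1) + 2(h_(i-1)+h_i)·m_i + h_i·m_(i+1) = 6(Δ_i − Δ_(i-1)) read
  2·m_0 + 10·m_1 + 3·m_2 = 6(Δ_1 - Δ_0) = -36
  3·m_1 + 10·m_2 + 2·m_3 = 6(Δ_2 - Δ_1) = -9
Natural end conditions: m_0 = m_3 = 0.
Forward elimination and back-substitution give m_0 = 0, m_1 = -333/91, m_2 = 18/91, m_3 = 0.
On [0, 2], with S_0(x) = a_0 + b_0·x + c_0·x² + d_0·x³: c_0 = m_0/2 = 0, d_0 = (m_1 - m_0)/(6h_0) = -111/364, b_0 = Δ_0 - h_0(2m_0 + m_1)/6 = 657/91.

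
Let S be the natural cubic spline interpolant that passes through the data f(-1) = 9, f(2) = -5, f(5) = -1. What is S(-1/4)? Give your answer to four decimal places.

4.4453

With m_i denoting the second derivative at x_i, h_i = 3, 3, and Δ_i = (y_(i+1) − y_i)/h_i = -14/3, 4/3:
  3·m_0 + 12·m_1 + 3·m_2 = 6(Δ_1 - Δ_0) = 36
Natural end conditions: m_0 = m_2 = 0.
Forward elimination and back-substitution give m_0 = 0, m_1 = 3, m_2 = 0.
On [-1, 2], S(t) = 9 - 37/6·(t + 1) + 0·(t + 1)² + 1/6·(t + 1)³.
With (t + 1) = 3/4: S(-1/4) = 569/128.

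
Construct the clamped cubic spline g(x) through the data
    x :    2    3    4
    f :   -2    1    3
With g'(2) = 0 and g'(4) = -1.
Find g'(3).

With M_i denoting the second derivative at x_i, h_i = 1, 1, and Δ_i = (y_(i+1) − y_i)/h_i = 3, 2:
  1·M_0 + 4·M_1 + 1·M_2 = 6(Δ_1 - Δ_0) = -6
Clamped end conditions give two more equations: 2h_0·M_0 + h_0·M_1 = 6(Δ_0 - g'(2)) = 18 and h_1·M_1 + 2h_1·M_2 = 6(g'(4) - Δ_1) = -18.
Solving: M_0 = 10, M_1 = -2, M_2 = -8.
On [3, 4], g'(x) = b_1 + 2c_1·(x - 3) + 3d_1·(x - 3)² with b_1 = Δ_1 - h_1(2M_1 + M_2)/6 = 4, c_1 = M_1/2 = -1, d_1 = (M_2 - M_1)/(6h_1) = -1. So g'(3) = 4.

4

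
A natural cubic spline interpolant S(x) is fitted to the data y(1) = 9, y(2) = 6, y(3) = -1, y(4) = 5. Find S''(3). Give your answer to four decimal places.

22.4000

Put M_i = S'' at the i-th knot. Here h = (1, 1, 1) and Δ = (-3, -7, 6), so the interior equations h_(i-1)·M_(i-1) + 2(h_(i-1)+h_i)·M_i + h_i·M_(i+1) = 6(Δ_i − Δ_(i-1)) read
  1·M_0 + 4·M_1 + 1·M_2 = 6(Δ_1 - Δ_0) = -24
  1·M_1 + 4·M_2 + 1·M_3 = 6(Δ_2 - Δ_1) = 78
Natural end conditions: M_0 = M_3 = 0.
Hence M_0 = 0, M_1 = -58/5, M_2 = 112/5, M_3 = 0.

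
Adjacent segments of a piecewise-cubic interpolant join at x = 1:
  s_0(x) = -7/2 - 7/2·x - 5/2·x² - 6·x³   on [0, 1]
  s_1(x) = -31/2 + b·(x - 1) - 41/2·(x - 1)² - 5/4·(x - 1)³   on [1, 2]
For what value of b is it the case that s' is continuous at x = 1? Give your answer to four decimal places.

-26.5000

s_0'(x) = -7/2 - 5·x - 18·x², so s_0'(1) = -53/2. On the right, s_1'(1) = b, so b = -53/2.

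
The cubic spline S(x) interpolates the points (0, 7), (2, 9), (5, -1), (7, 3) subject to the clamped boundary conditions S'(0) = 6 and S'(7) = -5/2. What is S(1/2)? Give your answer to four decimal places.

9.2939

Write M_i for S''(x_i). With h_i = 2, 3, 2 and divided differences Δ_i = 1, -10/3, 2, the continuity of S' gives the tridiagonal system
  2·M_0 + 10·M_1 + 3·M_2 = 6(Δ_1 - Δ_0) = -26
  3·M_1 + 10·M_2 + 2·M_3 = 6(Δ_2 - Δ_1) = 32
Clamped end conditions give two more equations: 2h_0·M_0 + h_0·M_1 = 6(Δ_0 - S'(0)) = -30 and h_2·M_2 + 2h_2·M_3 = 6(S'(7) - Δ_2) = -27.
Solving the tridiagonal system: M_0 = -563/96, M_1 = -157/48, M_2 = 295/48, M_3 = -943/96.
On [0, 2], S(x) = 7 + 6·x - 563/192·x² + 83/384·x³.
With x = 1/2: S(1/2) = 9517/1024.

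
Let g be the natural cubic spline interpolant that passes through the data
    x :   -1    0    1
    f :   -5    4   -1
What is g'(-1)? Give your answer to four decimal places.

With M_i denoting the second derivative at x_i, h_i = 1, 1, and Δ_i = (y_(i+1) − y_i)/h_i = 9, -5:
  1·M_0 + 4·M_1 + 1·M_2 = 6(Δ_1 - Δ_0) = -84
Natural end conditions: M_0 = M_2 = 0.
Forward elimination and back-substitution give M_0 = 0, M_1 = -21, M_2 = 0.
On [-1, 0], g'(x) = b_0 + 2c_0·(x + 1) + 3d_0·(x + 1)² with b_0 = Δ_0 - h_0(2M_0 + M_1)/6 = 25/2, c_0 = M_0/2 = 0, d_0 = (M_1 - M_0)/(6h_0) = -7/2. So g'(-1) = 25/2.

12.5000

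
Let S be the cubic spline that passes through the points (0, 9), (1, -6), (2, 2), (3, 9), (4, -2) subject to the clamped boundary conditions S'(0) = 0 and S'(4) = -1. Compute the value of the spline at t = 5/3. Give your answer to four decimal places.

Let σ_i = S''(x_i). Step sizes h_i = 1, 1, 1, 1; slopes of the chords Δ_i = (y_(i+1) - y_i)/h_i = -15, 8, 7, -11.
  1·σ_0 + 4·σ_1 + 1·σ_2 = 6(Δ_1 - Δ_0) = 138
  1·σ_1 + 4·σ_2 + 1·σ_3 = 6(Δ_2 - Δ_1) = -6
  1·σ_2 + 4·σ_3 + 1·σ_4 = 6(Δ_3 - Δ_2) = -108
Clamped end conditions give two more equations: 2h_0·σ_0 + h_0·σ_1 = 6(Δ_0 - S'(0)) = -90 and h_3·σ_3 + 2h_3·σ_4 = 6(S'(4) - Δ_3) = 60.
Forward elimination and back-substitution give σ_0 = -1007/14, σ_1 = 377/7, σ_2 = -11/2, σ_3 = -265/7, σ_4 = 685/14.
On [1, 2], S(t) = -6 - 253/28·(t - 1) + 377/14·(t - 1)² - 277/28·(t - 1)³.
With (t - 1) = 2/3: S(5/3) = -1129/378.

-2.9868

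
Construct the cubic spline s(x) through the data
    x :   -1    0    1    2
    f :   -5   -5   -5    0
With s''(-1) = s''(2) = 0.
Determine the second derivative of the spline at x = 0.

Write M_i for s''(x_i). With h_i = 1, 1, 1 and divided differences Δ_i = 0, 0, 5, the continuity of s' gives the tridiagonal system
  1·M_0 + 4·M_1 + 1·M_2 = 6(Δ_1 - Δ_0) = 0
  1·M_1 + 4·M_2 + 1·M_3 = 6(Δ_2 - Δ_1) = 30
Natural end conditions: M_0 = M_3 = 0.
Solving the tridiagonal system: M_0 = 0, M_1 = -2, M_2 = 8, M_3 = 0.

-2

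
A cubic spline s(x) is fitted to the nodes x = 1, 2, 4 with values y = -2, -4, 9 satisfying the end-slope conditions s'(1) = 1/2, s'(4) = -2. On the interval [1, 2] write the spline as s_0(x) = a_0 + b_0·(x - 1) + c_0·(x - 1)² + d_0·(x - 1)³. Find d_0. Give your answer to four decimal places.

Let m_i = s''(x_i). Step sizes h_i = 1, 2; slopes of the chords Δ_i = (y_(i+1) - y_i)/h_i = -2, 13/2.
  1·m_0 + 6·m_1 + 2·m_2 = 6(Δ_1 - Δ_0) = 51
Clamped end conditions give two more equations: 2h_0·m_0 + h_0·m_1 = 6(Δ_0 - s'(1)) = -15 and h_1·m_1 + 2h_1·m_2 = 6(s'(4) - Δ_1) = -51.
Solving: m_0 = -101/6, m_1 = 56/3, m_2 = -265/12.
On [1, 2], with s_0(x) = a_0 + b_0·(x - 1) + c_0·(x - 1)² + d_0·(x - 1)³: c_0 = m_0/2 = -101/12, d_0 = (m_1 - m_0)/(6h_0) = 71/12, b_0 = Δ_0 - h_0(2m_0 + m_1)/6 = 1/2.

5.9167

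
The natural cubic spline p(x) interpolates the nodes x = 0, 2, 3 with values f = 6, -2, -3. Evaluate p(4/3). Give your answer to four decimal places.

Let M_i = p''(x_i). Step sizes h_i = 2, 1; slopes of the chords Δ_i = (y_(i+1) - y_i)/h_i = -4, -1.
  2·M_0 + 6·M_1 + 1·M_2 = 6(Δ_1 - Δ_0) = 18
Natural end conditions: M_0 = M_2 = 0.
Hence M_0 = 0, M_1 = 3, M_2 = 0.
On [0, 2], p(x) = 6 - 5·x + 0·x² + 1/4·x³.
With x = 4/3: p(4/3) = -2/27.

-0.0741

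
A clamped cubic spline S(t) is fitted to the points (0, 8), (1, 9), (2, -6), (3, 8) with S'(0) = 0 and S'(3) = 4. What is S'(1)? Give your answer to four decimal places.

With σ_i denoting the second derivative at x_i, h_i = 1, 1, 1, and Δ_i = (y_(i+1) − y_i)/h_i = 1, -15, 14:
  1·σ_0 + 4·σ_1 + 1·σ_2 = 6(Δ_1 - Δ_0) = -96
  1·σ_1 + 4·σ_2 + 1·σ_3 = 6(Δ_2 - Δ_1) = 174
Clamped end conditions give two more equations: 2h_0·σ_0 + h_0·σ_1 = 6(Δ_0 - S'(0)) = 6 and h_2·σ_2 + 2h_2·σ_3 = 6(S'(3) - Δ_2) = -60.
Solving the tridiagonal system: σ_0 = 412/15, σ_1 = -734/15, σ_2 = 1084/15, σ_3 = -992/15.
On [1, 2], S'(t) = b_1 + 2c_1·(t - 1) + 3d_1·(t - 1)² with b_1 = Δ_1 - h_1(2σ_1 + σ_2)/6 = -161/15, c_1 = σ_1/2 = -367/15, d_1 = (σ_2 - σ_1)/(6h_1) = 101/5. So S'(1) = -161/15.

-10.7333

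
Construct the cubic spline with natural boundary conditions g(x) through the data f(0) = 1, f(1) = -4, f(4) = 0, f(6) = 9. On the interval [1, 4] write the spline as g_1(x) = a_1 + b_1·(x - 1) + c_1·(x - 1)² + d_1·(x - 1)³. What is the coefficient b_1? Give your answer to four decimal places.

-3.4836

Put M_i = g'' at the i-th knot. Here h = (1, 3, 2) and Δ = (-5, 4/3, 9/2), so the interior equations h_(i-1)·M_(i-1) + 2(h_(i-1)+h_i)·M_i + h_i·M_(i+1) = 6(Δ_i − Δ_(i-1)) read
  1·M_0 + 8·M_1 + 3·M_2 = 6(Δ_1 - Δ_0) = 38
  3·M_1 + 10·M_2 + 2·M_3 = 6(Δ_2 - Δ_1) = 19
Natural end conditions: M_0 = M_3 = 0.
Solving the tridiagonal system: M_0 = 0, M_1 = 323/71, M_2 = 38/71, M_3 = 0.
On [1, 4], with g_1(x) = a_1 + b_1·(x - 1) + c_1·(x - 1)² + d_1·(x - 1)³: c_1 = M_1/2 = 323/142, d_1 = (M_2 - M_1)/(6h_1) = -95/426, b_1 = Δ_1 - h_1(2M_1 + M_2)/6 = -742/213.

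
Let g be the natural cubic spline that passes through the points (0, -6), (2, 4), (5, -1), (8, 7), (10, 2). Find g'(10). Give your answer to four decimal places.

-3.9971

Put M_i = g'' at the i-th knot. Here h = (2, 3, 3, 2) and Δ = (5, -5/3, 8/3, -5/2), so the interior equations h_(i-1)·M_(i-1) + 2(h_(i-1)+h_i)·M_i + h_i·M_(i+1) = 6(Δ_i − Δ_(i-1)) read
  2·M_0 + 10·M_1 + 3·M_2 = 6(Δ_1 - Δ_0) = -40
  3·M_1 + 12·M_2 + 3·M_3 = 6(Δ_2 - Δ_1) = 26
  3·M_2 + 10·M_3 + 2·M_4 = 6(Δ_3 - Δ_2) = -31
Natural end conditions: M_0 = M_4 = 0.
Forward elimination and back-substitution give M_0 = 0, M_1 = -1833/340, M_2 = 473/102, M_3 = -1527/340, M_4 = 0.
On [8, 10], g'(t) = b_3 + 2c_3·(t - 8) + 3d_3·(t - 8)² with b_3 = Δ_3 - h_3(2M_3 + M_4)/6 = 42/85, c_3 = M_3/2 = -1527/680, d_3 = (M_4 - M_3)/(6h_3) = 509/1360. So g'(10) = -1359/340.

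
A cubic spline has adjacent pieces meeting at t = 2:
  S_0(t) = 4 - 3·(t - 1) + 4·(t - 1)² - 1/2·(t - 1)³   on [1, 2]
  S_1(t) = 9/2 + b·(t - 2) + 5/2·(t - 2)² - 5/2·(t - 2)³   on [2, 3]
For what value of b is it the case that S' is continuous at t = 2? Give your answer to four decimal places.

3.5000

S_0'(t) = -3 + 8·(t - 1) - 3/2·(t - 1)², so S_0'(2) = 7/2. On the right, S_1'(2) = b, so b = 7/2.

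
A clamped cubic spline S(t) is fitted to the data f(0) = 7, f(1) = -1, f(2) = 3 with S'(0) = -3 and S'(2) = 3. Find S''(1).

30

Put σ_i = S'' at the i-th knot. Here h = (1, 1) and Δ = (-8, 4), so the interior equations h_(i-1)·σ_(i-1) + 2(h_(i-1)+h_i)·σ_i + h_i·σ_(i+1) = 6(Δ_i − Δ_(i-1)) read
  1·σ_0 + 4·σ_1 + 1·σ_2 = 6(Δ_1 - Δ_0) = 72
Clamped end conditions give two more equations: 2h_0·σ_0 + h_0·σ_1 = 6(Δ_0 - S'(0)) = -30 and h_1·σ_1 + 2h_1·σ_2 = 6(S'(2) - Δ_1) = -6.
Solving: σ_0 = -30, σ_1 = 30, σ_2 = -18.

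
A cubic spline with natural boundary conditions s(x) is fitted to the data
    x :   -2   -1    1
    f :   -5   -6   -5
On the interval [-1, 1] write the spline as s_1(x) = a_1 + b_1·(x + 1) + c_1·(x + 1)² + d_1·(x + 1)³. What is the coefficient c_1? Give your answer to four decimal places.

Put M_i = s'' at the i-th knot. Here h = (1, 2) and Δ = (-1, 1/2), so the interior equations h_(i-1)·M_(i-1) + 2(h_(i-1)+h_i)·M_i + h_i·M_(i+1) = 6(Δ_i − Δ_(i-1)) read
  1·M_0 + 6·M_1 + 2·M_2 = 6(Δ_1 - Δ_0) = 9
Natural end conditions: M_0 = M_2 = 0.
Forward elimination and back-substitution give M_0 = 0, M_1 = 3/2, M_2 = 0.
On [-1, 1], with s_1(x) = a_1 + b_1·(x + 1) + c_1·(x + 1)² + d_1·(x + 1)³: c_1 = M_1/2 = 3/4, d_1 = (M_2 - M_1)/(6h_1) = -1/8, b_1 = Δ_1 - h_1(2M_1 + M_2)/6 = -1/2.

0.7500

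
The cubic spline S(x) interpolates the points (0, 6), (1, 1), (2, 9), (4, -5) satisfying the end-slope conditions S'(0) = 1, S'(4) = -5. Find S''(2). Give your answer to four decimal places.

With M_i denoting the second derivative at x_i, h_i = 1, 1, 2, and Δ_i = (y_(i+1) − y_i)/h_i = -5, 8, -7:
  1·M_0 + 4·M_1 + 1·M_2 = 6(Δ_1 - Δ_0) = 78
  1·M_1 + 6·M_2 + 2·M_3 = 6(Δ_2 - Δ_1) = -90
Clamped end conditions give two more equations: 2h_0·M_0 + h_0·M_1 = 6(Δ_0 - S'(0)) = -36 and h_2·M_2 + 2h_2·M_3 = 6(S'(4) - Δ_2) = 12.
Solving: M_0 = -390/11, M_1 = 384/11, M_2 = -288/11, M_3 = 177/11.

-26.1818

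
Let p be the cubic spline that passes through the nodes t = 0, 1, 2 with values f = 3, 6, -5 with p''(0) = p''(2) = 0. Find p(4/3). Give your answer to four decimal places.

Let M_i = p''(x_i). Step sizes h_i = 1, 1; slopes of the chords Δ_i = (y_(i+1) - y_i)/h_i = 3, -11.
  1·M_0 + 4·M_1 + 1·M_2 = 6(Δ_1 - Δ_0) = -84
Natural end conditions: M_0 = M_2 = 0.
Solving: M_0 = 0, M_1 = -21, M_2 = 0.
On [1, 2], p(t) = 6 - 4·(t - 1) - 21/2·(t - 1)² + 7/2·(t - 1)³.
With (t - 1) = 1/3: p(4/3) = 98/27.

3.6296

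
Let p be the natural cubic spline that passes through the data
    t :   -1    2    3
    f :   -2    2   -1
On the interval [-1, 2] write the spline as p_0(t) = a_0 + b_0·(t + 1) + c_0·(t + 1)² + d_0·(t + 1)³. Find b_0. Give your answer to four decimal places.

Put M_i = p'' at the i-th knot. Here h = (3, 1) and Δ = (4/3, -3), so the interior equations h_(i-1)·M_(i-1) + 2(h_(i-1)+h_i)·M_i + h_i·M_(i+1) = 6(Δ_i − Δ_(i-1)) read
  3·M_0 + 8·M_1 + 1·M_2 = 6(Δ_1 - Δ_0) = -26
Natural end conditions: M_0 = M_2 = 0.
Forward elimination and back-substitution give M_0 = 0, M_1 = -13/4, M_2 = 0.
On [-1, 2], with p_0(t) = a_0 + b_0·(t + 1) + c_0·(t + 1)² + d_0·(t + 1)³: c_0 = M_0/2 = 0, d_0 = (M_1 - M_0)/(6h_0) = -13/72, b_0 = Δ_0 - h_0(2M_0 + M_1)/6 = 71/24.

2.9583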